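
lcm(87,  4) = 348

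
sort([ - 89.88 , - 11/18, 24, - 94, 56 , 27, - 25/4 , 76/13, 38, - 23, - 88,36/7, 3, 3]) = [ - 94, - 89.88, - 88, - 23, - 25/4, - 11/18,3, 3,36/7,76/13,  24,27, 38, 56]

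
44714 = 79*566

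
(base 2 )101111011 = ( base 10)379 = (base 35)AT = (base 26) EF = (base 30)cj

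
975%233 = 43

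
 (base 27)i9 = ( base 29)H2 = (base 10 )495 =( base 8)757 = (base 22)10b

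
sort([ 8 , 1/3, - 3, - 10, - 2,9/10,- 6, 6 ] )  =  [-10, - 6,  -  3, - 2,1/3,9/10, 6,8] 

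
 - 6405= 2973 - 9378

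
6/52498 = 3/26249 = 0.00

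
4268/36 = 1067/9 = 118.56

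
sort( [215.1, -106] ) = [ -106,  215.1] 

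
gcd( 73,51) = 1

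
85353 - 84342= 1011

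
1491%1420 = 71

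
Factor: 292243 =7^1*83^1*503^1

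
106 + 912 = 1018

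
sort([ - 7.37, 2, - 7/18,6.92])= [ - 7.37, - 7/18 , 2, 6.92] 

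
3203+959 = 4162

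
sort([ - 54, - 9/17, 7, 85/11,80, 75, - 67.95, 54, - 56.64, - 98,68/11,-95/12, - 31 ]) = [-98, - 67.95,  -  56.64, - 54,  -  31,-95/12 , -9/17, 68/11,  7, 85/11, 54, 75, 80]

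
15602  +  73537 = 89139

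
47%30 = 17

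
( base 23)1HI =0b1110101010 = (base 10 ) 938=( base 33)SE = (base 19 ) 2b7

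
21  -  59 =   -  38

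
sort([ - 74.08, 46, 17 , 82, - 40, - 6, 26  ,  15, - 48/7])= [ - 74.08, - 40, - 48/7,-6, 15, 17, 26,46, 82]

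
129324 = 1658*78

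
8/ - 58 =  - 4/29 = -0.14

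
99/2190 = 33/730 = 0.05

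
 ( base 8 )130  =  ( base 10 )88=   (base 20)48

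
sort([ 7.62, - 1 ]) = [ -1, 7.62]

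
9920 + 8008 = 17928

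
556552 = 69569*8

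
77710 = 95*818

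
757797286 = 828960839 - 71163553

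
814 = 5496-4682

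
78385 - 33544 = 44841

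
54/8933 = 54/8933 = 0.01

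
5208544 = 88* 59188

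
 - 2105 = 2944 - 5049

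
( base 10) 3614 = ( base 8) 7036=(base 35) 2X9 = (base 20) 90E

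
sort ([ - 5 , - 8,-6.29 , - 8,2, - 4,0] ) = [ - 8, - 8, - 6.29, - 5, - 4,0,2]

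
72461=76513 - 4052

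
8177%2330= 1187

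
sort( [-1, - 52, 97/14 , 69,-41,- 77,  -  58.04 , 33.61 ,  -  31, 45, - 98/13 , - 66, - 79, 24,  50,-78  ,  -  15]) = [ - 79, - 78, - 77,- 66, - 58.04, - 52, - 41,  -  31 ,  -  15, - 98/13, - 1,  97/14, 24,33.61,45, 50,  69 ]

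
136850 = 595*230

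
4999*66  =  329934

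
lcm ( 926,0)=0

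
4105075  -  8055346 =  - 3950271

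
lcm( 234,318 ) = 12402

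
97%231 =97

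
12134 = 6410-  - 5724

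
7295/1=7295 = 7295.00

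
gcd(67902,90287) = 1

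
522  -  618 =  - 96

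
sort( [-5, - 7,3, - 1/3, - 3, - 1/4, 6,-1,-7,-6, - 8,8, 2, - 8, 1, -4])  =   [ - 8,- 8,-7, - 7,-6, - 5, - 4,-3, - 1, - 1/3, - 1/4,1, 2, 3,  6,8]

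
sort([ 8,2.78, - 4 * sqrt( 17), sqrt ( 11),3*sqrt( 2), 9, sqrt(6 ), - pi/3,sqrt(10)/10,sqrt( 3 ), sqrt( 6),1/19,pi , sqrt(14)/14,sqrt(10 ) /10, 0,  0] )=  [  -  4 * sqrt(  17), - pi/3, 0, 0,  1/19,sqrt(14 ) /14,  sqrt (10)/10,  sqrt( 10) /10, sqrt( 3), sqrt( 6),sqrt (6), 2.78,pi,  sqrt(11),3*sqrt(2) , 8, 9 ]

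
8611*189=1627479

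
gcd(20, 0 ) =20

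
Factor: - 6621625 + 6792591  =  2^1*73^1*1171^1 = 170966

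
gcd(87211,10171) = 1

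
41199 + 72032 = 113231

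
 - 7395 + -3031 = -10426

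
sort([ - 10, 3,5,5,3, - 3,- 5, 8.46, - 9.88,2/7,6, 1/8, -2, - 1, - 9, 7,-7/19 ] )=[ - 10, - 9.88, - 9,  -  5,-3,  -  2, - 1, - 7/19 , 1/8,2/7,3, 3 , 5,5,6, 7,8.46] 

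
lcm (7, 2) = 14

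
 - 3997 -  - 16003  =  12006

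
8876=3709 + 5167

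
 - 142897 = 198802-341699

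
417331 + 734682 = 1152013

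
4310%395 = 360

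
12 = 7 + 5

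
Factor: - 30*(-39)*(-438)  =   - 2^2*3^3 *5^1*13^1*73^1= - 512460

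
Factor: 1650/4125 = 2/5 = 2^1 * 5^(-1)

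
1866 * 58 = 108228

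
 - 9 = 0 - 9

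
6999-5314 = 1685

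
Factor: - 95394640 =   -  2^4 * 5^1*11^1*43^1*2521^1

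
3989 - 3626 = 363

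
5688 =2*2844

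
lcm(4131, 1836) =16524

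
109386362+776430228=885816590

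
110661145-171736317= -61075172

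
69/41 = 1 + 28/41  =  1.68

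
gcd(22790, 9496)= 2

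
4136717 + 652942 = 4789659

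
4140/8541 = 460/949 = 0.48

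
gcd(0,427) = 427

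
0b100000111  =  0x107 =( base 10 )263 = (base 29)92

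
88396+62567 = 150963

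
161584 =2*80792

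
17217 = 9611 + 7606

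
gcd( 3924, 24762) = 6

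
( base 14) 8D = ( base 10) 125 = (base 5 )1000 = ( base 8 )175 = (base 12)a5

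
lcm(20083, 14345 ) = 100415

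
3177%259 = 69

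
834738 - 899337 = - 64599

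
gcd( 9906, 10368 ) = 6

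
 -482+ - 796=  - 1278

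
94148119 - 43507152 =50640967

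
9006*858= 7727148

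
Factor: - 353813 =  - 353813^1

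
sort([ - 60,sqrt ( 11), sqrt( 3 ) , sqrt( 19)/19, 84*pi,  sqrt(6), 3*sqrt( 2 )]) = [ - 60, sqrt( 19)/19, sqrt( 3 ), sqrt( 6),sqrt( 11) , 3*sqrt( 2 ), 84*pi ]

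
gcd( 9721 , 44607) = 1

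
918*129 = 118422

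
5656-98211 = - 92555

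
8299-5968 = 2331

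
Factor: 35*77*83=5^1*7^2*11^1*83^1 = 223685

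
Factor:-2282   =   - 2^1*7^1*163^1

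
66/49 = 66/49 = 1.35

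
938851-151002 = 787849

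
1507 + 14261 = 15768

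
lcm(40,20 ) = 40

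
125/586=125/586 = 0.21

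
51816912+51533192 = 103350104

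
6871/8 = 858+7/8 = 858.88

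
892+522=1414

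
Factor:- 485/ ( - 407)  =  5^1*11^( - 1)*37^(  -  1 )*97^1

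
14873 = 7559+7314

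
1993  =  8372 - 6379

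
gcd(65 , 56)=1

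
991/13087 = 991/13087 = 0.08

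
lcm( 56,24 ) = 168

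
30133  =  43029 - 12896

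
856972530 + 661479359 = 1518451889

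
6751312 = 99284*68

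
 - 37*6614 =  - 244718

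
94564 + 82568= 177132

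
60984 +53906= 114890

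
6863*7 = 48041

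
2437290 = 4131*590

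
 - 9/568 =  - 1 + 559/568 = -0.02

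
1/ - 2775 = - 1 + 2774/2775 = -0.00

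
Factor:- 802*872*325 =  - 227286800 = - 2^4*5^2*13^1*109^1*401^1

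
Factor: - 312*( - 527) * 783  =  2^3*3^4* 13^1 * 17^1*29^1*31^1 =128743992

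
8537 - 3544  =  4993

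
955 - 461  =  494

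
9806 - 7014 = 2792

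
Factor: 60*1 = 2^2*3^1*5^1 =60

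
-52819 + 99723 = 46904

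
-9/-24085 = 9/24085 = 0.00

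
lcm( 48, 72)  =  144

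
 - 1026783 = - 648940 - 377843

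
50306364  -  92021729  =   - 41715365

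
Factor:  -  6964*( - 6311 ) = 43949804 = 2^2*1741^1*6311^1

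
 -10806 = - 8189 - 2617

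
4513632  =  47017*96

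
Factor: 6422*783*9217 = 46347002442 = 2^1*3^3*13^3*19^1*29^1*709^1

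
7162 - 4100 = 3062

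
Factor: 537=3^1*179^1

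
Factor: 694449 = 3^2*7^1 * 73^1*151^1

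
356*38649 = 13759044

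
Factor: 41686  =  2^1 * 19^1 *1097^1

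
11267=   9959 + 1308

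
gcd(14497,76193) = 1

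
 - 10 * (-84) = 840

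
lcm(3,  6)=6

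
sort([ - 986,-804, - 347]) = [ - 986,-804,-347 ] 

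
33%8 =1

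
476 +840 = 1316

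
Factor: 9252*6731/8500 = 3^2*5^(  -  3 )*17^( - 1) *53^1 *127^1*257^1 = 15568803/2125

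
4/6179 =4/6179 = 0.00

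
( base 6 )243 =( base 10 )99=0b1100011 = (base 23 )47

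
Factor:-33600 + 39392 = 2^5*181^1=5792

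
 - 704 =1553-2257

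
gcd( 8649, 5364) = 9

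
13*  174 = 2262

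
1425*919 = 1309575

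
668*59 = 39412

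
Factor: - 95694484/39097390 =-47847242/19548695 =- 2^1*5^( - 1)*1721^1*13901^1*3909739^( - 1)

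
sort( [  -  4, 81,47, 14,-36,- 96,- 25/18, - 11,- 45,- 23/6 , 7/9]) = [ - 96,  -  45, - 36,- 11, - 4, -23/6,- 25/18,7/9,14,47,81] 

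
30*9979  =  299370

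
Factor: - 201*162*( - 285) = 2^1 * 3^6  *5^1*19^1*67^1 = 9280170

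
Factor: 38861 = 38861^1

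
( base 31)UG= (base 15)431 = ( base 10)946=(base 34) rs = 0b1110110010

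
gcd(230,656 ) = 2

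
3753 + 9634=13387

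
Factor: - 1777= -1777^1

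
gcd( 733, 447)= 1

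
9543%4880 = 4663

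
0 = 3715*0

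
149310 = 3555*42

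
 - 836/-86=9+31/43 = 9.72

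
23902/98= 243 + 44/49 = 243.90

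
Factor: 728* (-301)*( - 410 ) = 2^4*5^1*7^2 * 13^1*41^1 *43^1 = 89842480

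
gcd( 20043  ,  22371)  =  3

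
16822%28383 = 16822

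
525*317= 166425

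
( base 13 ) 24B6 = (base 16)1463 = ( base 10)5219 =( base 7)21134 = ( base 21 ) BHB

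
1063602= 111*9582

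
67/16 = 67/16 = 4.19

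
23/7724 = 23/7724=   0.00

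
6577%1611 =133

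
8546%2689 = 479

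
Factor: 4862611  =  13^1*374047^1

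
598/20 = 29+9/10= 29.90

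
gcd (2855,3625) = 5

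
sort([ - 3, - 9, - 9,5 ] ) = [ - 9, - 9,  -  3,5 ] 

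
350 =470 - 120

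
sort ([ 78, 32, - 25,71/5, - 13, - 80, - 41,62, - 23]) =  [ - 80, - 41, - 25, - 23, - 13, 71/5, 32, 62, 78] 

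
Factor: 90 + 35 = 125 = 5^3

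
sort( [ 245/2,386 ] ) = [245/2, 386 ]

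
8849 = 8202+647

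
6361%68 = 37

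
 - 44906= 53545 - 98451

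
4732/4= 1183 = 1183.00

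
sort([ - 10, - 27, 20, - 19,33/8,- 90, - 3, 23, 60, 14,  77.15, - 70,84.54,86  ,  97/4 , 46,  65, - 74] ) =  [ - 90, - 74,-70 ,  -  27, - 19, - 10, - 3,33/8,14,20, 23,97/4,46, 60,65,77.15,84.54, 86]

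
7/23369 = 7/23369= 0.00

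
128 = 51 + 77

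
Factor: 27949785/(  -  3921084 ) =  - 2^( - 2) * 3^( - 1 )*5^1*149^(  -  1 )* 2549^1 = - 12745/1788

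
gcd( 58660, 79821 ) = 7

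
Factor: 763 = 7^1*109^1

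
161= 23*7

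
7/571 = 7/571 = 0.01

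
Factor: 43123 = 29^1*1487^1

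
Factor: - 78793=  -  11^1*13^1*19^1*29^1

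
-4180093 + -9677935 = - 13858028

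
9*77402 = 696618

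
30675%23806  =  6869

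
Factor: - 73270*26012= - 1905899240 = -2^3*5^1*7^1*17^1 * 431^1 * 929^1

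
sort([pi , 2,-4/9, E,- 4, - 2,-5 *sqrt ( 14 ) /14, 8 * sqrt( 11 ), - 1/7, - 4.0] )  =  [- 4, - 4.0 ,  -  2, - 5 * sqrt ( 14)/14, - 4/9, - 1/7, 2,E, pi,  8*sqrt(11 )] 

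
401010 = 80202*5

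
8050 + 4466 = 12516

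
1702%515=157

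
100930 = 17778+83152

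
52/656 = 13/164 = 0.08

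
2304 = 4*576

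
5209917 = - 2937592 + 8147509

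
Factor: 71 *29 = 2059 = 29^1*71^1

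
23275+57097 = 80372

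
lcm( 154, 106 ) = 8162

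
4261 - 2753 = 1508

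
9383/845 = 9383/845 = 11.10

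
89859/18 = 29953/6 = 4992.17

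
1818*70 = 127260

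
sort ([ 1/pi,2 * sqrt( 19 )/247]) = [ 2*sqrt( 19 )/247,1/pi]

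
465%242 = 223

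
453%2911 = 453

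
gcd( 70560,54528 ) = 96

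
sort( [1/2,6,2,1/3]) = [ 1/3,1/2,  2, 6]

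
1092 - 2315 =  - 1223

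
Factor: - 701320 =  - 2^3*5^1*89^1 * 197^1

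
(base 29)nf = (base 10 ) 682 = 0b1010101010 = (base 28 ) oa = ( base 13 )406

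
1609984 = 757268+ 852716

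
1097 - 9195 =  - 8098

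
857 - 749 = 108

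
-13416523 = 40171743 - 53588266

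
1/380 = 1/380 = 0.00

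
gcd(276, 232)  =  4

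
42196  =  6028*7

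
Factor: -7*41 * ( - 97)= 7^1*41^1*97^1 = 27839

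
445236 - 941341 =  - 496105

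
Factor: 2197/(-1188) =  - 2^( - 2 )* 3^ (-3)*11^(-1)*13^3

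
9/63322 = 9/63322 = 0.00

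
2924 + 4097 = 7021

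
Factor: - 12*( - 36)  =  2^4*3^3 = 432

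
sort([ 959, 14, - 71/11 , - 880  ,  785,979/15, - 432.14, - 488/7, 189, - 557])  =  [ - 880,-557, - 432.14, - 488/7, - 71/11, 14, 979/15,  189, 785, 959]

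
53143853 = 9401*5653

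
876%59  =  50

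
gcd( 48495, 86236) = 1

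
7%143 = 7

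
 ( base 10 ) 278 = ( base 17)g6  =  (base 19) ec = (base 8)426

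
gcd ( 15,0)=15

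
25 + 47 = 72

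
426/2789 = 426/2789=0.15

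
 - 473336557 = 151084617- 624421174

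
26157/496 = 26157/496 = 52.74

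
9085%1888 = 1533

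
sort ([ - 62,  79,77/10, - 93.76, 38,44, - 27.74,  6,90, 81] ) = [-93.76, - 62, - 27.74,6,77/10,38, 44,79, 81,90]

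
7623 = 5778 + 1845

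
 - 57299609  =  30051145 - 87350754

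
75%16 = 11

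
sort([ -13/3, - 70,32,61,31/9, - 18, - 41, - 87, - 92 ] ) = [-92,-87,-70, - 41, - 18, - 13/3, 31/9,  32,61 ] 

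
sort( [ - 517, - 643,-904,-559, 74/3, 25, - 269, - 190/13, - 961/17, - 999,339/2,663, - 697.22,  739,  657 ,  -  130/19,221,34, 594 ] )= [-999,  -  904, - 697.22, - 643, - 559, -517, - 269 , - 961/17,-190/13, - 130/19,  74/3, 25, 34, 339/2 , 221, 594, 657, 663,  739]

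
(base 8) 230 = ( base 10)152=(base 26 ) 5M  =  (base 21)75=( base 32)4o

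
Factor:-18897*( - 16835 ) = 318130995 = 3^1* 5^1 * 7^1*13^1*37^1*6299^1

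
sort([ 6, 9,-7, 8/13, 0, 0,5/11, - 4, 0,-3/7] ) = [ - 7, - 4, - 3/7,0, 0,  0, 5/11, 8/13, 6, 9 ] 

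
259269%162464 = 96805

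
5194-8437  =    -  3243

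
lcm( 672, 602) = 28896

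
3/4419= 1/1473 = 0.00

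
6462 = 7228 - 766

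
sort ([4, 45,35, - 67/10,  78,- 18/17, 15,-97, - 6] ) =[ - 97 ,-67/10, - 6, - 18/17, 4,15,  35, 45,78]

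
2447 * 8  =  19576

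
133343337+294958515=428301852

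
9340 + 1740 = 11080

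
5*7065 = 35325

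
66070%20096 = 5782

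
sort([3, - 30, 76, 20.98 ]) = [  -  30,  3,20.98, 76] 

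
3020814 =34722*87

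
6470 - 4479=1991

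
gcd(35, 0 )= 35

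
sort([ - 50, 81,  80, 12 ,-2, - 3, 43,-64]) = [-64, - 50,- 3, - 2, 12, 43,80, 81]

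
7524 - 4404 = 3120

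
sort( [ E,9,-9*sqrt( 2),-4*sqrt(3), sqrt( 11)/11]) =[ -9*sqrt( 2), - 4*sqrt( 3), sqrt (11)/11,E,9]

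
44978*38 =1709164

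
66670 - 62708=3962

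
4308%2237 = 2071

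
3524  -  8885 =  - 5361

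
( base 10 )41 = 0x29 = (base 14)2D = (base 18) 25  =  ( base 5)131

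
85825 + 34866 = 120691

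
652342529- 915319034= -262976505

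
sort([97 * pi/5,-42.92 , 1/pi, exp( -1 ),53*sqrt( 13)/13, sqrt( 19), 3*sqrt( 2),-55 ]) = [ - 55, - 42.92, 1/pi, exp(-1), 3*sqrt( 2 ), sqrt ( 19 ), 53 * sqrt ( 13)/13 , 97*pi/5]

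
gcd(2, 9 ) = 1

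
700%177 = 169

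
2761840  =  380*7268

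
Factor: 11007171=3^7  *  7^1*719^1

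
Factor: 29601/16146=11/6= 2^( - 1)*3^( - 1)*11^1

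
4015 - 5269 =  - 1254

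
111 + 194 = 305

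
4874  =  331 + 4543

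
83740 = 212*395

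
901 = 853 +48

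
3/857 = 3/857 = 0.00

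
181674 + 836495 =1018169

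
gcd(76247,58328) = 1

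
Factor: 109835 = 5^1*11^1*1997^1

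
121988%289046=121988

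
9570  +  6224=15794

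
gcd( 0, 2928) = 2928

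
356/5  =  71 + 1/5 = 71.20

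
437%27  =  5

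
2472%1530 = 942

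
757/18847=757/18847 = 0.04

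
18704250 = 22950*815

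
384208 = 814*472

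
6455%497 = 491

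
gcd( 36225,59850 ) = 1575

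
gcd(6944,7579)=1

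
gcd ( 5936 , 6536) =8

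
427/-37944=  - 427/37944  =  - 0.01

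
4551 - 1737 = 2814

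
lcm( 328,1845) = 14760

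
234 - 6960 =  - 6726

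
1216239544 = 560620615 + 655618929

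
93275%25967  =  15374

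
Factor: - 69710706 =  - 2^1*3^4*13^1 *79^1*419^1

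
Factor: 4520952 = 2^3*3^2*62791^1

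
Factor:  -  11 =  - 11^1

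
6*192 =1152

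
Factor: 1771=7^1*11^1 * 23^1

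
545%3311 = 545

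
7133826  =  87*81998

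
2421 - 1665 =756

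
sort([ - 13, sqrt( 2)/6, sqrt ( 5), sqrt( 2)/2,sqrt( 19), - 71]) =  [  -  71, - 13, sqrt(2)/6,sqrt (2 ) /2, sqrt( 5 ),sqrt(19)] 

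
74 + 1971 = 2045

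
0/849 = 0 = 0.00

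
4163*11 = 45793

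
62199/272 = 62199/272=228.67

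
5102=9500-4398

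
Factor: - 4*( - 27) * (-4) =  - 2^4*3^3 = - 432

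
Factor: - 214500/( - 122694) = 250/143= 2^1*5^3*11^( - 1)*13^( - 1)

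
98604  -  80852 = 17752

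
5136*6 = 30816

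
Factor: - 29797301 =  - 19^2*59^1*1399^1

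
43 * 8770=377110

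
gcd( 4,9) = 1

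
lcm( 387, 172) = 1548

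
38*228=8664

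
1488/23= 64+16/23  =  64.70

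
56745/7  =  56745/7 = 8106.43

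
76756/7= 10965+1/7 =10965.14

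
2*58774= 117548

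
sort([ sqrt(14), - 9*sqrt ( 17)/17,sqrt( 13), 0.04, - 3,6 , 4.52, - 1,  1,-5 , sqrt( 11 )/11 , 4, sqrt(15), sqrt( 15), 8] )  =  [ - 5, - 3, - 9*sqrt(17)/17, - 1,0.04, sqrt(11)/11,  1, sqrt( 13),  sqrt( 14),  sqrt(  15),sqrt (15), 4, 4.52,6,8]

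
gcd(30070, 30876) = 62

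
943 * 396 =373428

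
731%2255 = 731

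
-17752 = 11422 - 29174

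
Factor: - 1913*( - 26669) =51017797 = 1913^1*26669^1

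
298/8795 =298/8795 = 0.03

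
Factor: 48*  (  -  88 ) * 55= - 2^7 * 3^1*5^1 * 11^2 = - 232320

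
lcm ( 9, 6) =18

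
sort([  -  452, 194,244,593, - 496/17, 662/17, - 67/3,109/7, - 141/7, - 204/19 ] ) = [-452, - 496/17, - 67/3, - 141/7, - 204/19,109/7 , 662/17,194,244,593 ] 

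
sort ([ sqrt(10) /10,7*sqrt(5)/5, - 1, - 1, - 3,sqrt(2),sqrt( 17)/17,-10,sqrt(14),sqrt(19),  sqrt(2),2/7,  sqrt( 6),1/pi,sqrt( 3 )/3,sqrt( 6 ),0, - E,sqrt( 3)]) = [ - 10, - 3,  -  E, - 1, - 1,0,sqrt( 17)/17,2/7,sqrt( 10 )/10,1/pi,sqrt( 3)/3,  sqrt(2), sqrt( 2 ),sqrt ( 3) , sqrt( 6) , sqrt( 6 ), 7*sqrt( 5 ) /5 , sqrt( 14),sqrt ( 19 )]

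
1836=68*27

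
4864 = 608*8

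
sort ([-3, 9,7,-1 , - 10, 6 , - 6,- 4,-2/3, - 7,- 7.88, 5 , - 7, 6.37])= [ - 10, - 7.88, - 7,-7,  -  6, - 4,-3, - 1, - 2/3,5, 6, 6.37, 7,9] 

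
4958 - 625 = 4333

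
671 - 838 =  - 167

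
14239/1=14239 = 14239.00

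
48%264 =48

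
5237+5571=10808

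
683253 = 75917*9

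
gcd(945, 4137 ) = 21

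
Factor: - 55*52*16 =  - 45760 = - 2^6*5^1*11^1*13^1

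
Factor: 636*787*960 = 480510720 =2^8*3^2 * 5^1*53^1*787^1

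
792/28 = 198/7 =28.29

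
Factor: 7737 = 3^1*2579^1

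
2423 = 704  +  1719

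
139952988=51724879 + 88228109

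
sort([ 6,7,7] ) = [ 6,7, 7 ]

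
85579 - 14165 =71414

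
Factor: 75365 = 5^1*15073^1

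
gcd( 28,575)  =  1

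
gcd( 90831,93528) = 3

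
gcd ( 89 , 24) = 1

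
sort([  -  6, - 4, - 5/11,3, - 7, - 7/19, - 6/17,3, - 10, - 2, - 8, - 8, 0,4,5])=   [ - 10, - 8,  -  8, - 7, - 6, - 4, - 2,-5/11,- 7/19, - 6/17,0 , 3,3,  4,5]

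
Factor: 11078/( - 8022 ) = - 3^( - 1)*7^( - 1 ) * 29^1 = - 29/21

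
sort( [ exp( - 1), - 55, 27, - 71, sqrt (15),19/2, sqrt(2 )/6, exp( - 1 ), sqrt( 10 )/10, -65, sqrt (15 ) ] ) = [ - 71, - 65, - 55, sqrt(2) /6,sqrt(10 ) /10, exp ( - 1 ),  exp ( - 1 ),sqrt(15 ), sqrt (15 ), 19/2, 27] 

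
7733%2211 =1100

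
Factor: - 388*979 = -379852 = - 2^2 * 11^1*89^1*97^1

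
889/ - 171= - 6 + 137/171 = - 5.20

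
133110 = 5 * 26622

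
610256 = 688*887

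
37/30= 37/30 = 1.23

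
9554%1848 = 314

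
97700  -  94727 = 2973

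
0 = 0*52720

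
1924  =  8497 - 6573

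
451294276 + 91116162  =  542410438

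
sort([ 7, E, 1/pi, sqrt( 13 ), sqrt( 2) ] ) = [ 1/pi,sqrt( 2), E, sqrt( 13 ), 7]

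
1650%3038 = 1650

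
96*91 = 8736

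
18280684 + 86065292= 104345976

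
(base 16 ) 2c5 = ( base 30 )NJ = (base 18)237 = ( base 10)709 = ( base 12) 4b1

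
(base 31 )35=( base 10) 98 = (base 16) 62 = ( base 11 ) 8a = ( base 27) 3H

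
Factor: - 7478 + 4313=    - 3165 = -3^1 * 5^1*211^1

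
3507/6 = 584 + 1/2 = 584.50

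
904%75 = 4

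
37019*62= 2295178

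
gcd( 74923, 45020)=1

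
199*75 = 14925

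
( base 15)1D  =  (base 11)26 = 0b11100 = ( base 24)14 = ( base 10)28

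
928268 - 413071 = 515197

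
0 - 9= - 9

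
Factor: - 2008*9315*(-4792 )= 89632059840 = 2^6 * 3^4*5^1*23^1*251^1 * 599^1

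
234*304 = 71136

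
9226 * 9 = 83034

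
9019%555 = 139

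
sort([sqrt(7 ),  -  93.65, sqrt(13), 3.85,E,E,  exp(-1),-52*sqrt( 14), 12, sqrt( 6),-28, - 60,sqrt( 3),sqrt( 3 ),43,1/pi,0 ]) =[ - 52*sqrt( 14) ,-93.65,- 60, - 28,0,1/pi,  exp( - 1 ),sqrt( 3),sqrt ( 3),sqrt( 6),sqrt( 7 ),E,  E,sqrt (13),3.85,12,43]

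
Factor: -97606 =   -  2^1*37^1*1319^1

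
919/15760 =919/15760= 0.06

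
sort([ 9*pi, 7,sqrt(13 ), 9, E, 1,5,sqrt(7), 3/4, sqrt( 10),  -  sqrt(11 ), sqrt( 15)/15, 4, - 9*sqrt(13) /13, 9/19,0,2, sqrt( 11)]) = [-sqrt( 11), - 9*sqrt( 13)/13,  0, sqrt( 15)/15,9/19,  3/4, 1, 2  ,  sqrt( 7),E,  sqrt( 10), sqrt(11), sqrt(13),4, 5, 7, 9,9*pi]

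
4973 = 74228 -69255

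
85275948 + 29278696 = 114554644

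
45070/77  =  585 + 25/77 = 585.32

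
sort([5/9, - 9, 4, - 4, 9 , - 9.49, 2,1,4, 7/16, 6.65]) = [  -  9.49, - 9 , - 4,  7/16,5/9 , 1, 2 , 4 , 4,6.65,9]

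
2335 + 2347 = 4682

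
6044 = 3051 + 2993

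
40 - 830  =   - 790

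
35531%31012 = 4519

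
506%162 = 20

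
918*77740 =71365320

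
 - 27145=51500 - 78645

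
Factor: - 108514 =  - 2^1 *7^1*23^1*337^1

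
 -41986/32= - 20993/16 = - 1312.06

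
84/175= 12/25= 0.48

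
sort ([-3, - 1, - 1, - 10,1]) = [-10, - 3, - 1, - 1, 1]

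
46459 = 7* 6637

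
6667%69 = 43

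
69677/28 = 2488 + 13/28 = 2488.46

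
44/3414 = 22/1707 = 0.01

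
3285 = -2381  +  5666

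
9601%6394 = 3207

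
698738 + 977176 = 1675914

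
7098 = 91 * 78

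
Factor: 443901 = 3^1*79^1* 1873^1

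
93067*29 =2698943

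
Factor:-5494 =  - 2^1*41^1*67^1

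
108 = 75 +33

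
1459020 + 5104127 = 6563147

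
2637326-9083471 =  - 6446145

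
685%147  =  97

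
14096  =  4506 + 9590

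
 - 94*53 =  - 4982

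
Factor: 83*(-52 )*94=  -2^3*13^1*47^1*83^1=-405704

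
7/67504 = 7/67504 = 0.00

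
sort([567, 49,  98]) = [49,98,  567]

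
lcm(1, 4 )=4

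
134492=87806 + 46686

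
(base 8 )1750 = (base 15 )46A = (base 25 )1F0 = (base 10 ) 1000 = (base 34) te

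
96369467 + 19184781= 115554248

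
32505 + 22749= 55254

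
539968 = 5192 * 104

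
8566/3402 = 2  +  881/1701 = 2.52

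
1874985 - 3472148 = - 1597163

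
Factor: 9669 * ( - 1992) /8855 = - 2^3*3^2*5^ ( - 1)*7^ ( - 1 )*23^( - 1 )*83^1 * 293^1  =  -1750968/805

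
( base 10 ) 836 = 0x344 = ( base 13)4C4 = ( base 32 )q4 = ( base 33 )PB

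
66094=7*9442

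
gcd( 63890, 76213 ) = 1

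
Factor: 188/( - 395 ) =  - 2^2*5^( - 1)*47^1*79^( - 1 ) 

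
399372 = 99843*4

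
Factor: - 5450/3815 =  - 10/7=- 2^1*5^1 *7^( - 1 )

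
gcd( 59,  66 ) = 1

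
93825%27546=11187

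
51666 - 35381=16285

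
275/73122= 275/73122 = 0.00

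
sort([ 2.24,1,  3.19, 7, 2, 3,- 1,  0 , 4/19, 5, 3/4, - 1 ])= [ - 1  , - 1, 0, 4/19, 3/4, 1, 2, 2.24, 3 , 3.19,5, 7] 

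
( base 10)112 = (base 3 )11011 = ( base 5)422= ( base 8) 160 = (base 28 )40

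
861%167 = 26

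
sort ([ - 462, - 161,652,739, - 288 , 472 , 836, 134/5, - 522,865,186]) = [ - 522,- 462, - 288, - 161, 134/5,186, 472,652 , 739,836, 865]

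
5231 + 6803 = 12034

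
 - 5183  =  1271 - 6454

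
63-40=23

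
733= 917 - 184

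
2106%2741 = 2106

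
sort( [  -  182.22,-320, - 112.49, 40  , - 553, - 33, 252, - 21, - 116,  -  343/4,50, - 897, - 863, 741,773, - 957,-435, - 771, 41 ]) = [ - 957, - 897, - 863, - 771, - 553,-435, - 320,-182.22, - 116, - 112.49 , - 343/4, - 33 , - 21,40,41,  50, 252 , 741, 773 ] 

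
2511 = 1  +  2510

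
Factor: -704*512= -2^15*11^1 = - 360448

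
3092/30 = 103 + 1/15=103.07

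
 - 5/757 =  - 5/757= - 0.01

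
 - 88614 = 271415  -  360029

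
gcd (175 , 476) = 7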